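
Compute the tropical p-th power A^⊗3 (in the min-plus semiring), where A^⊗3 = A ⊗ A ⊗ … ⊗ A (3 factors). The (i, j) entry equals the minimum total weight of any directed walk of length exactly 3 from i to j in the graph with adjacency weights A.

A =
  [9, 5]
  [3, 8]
A^⊗3 =
  [16, 13]
  [11, 16]

Each entry (A^⊗3)_ij equals the minimum over all length-3 walks i = v_0 → v_1 → … → v_3 = j of Σ_t A[v_t][v_{t+1}]. For example, for (i, j) = (0, 1) we minimise over 4 possible intermediate vertex sequences; the minimum is 13, attained along the walk 0 → 1 → 0 → 1.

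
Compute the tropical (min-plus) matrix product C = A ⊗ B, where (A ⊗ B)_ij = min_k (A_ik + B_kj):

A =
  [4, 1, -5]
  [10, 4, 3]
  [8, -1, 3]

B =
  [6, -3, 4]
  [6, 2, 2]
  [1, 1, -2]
A ⊗ B =
  [-4, -4, -7]
  [4, 4, 1]
  [4, 1, 1]

Apply the min-plus product entry-by-entry:
  C[0][0] = min over k of (A[0][0] + B[0][0] = 4 + 6 = 10, A[0][1] + B[1][0] = 1 + 6 = 7, A[0][2] + B[2][0] = -5 + 1 = -4) = -4 (attained at k = 2)
  C[0][1] = min over k of (A[0][0] + B[0][1] = 4 + -3 = 1, A[0][1] + B[1][1] = 1 + 2 = 3, A[0][2] + B[2][1] = -5 + 1 = -4) = -4 (attained at k = 2)
  C[0][2] = min over k of (A[0][0] + B[0][2] = 4 + 4 = 8, A[0][1] + B[1][2] = 1 + 2 = 3, A[0][2] + B[2][2] = -5 + -2 = -7) = -7 (attained at k = 2)
  C[1][0] = min over k of (A[1][0] + B[0][0] = 10 + 6 = 16, A[1][1] + B[1][0] = 4 + 6 = 10, A[1][2] + B[2][0] = 3 + 1 = 4) = 4 (attained at k = 2)
  C[1][1] = min over k of (A[1][0] + B[0][1] = 10 + -3 = 7, A[1][1] + B[1][1] = 4 + 2 = 6, A[1][2] + B[2][1] = 3 + 1 = 4) = 4 (attained at k = 2)
  C[1][2] = min over k of (A[1][0] + B[0][2] = 10 + 4 = 14, A[1][1] + B[1][2] = 4 + 2 = 6, A[1][2] + B[2][2] = 3 + -2 = 1) = 1 (attained at k = 2)
  C[2][0] = min over k of (A[2][0] + B[0][0] = 8 + 6 = 14, A[2][1] + B[1][0] = -1 + 6 = 5, A[2][2] + B[2][0] = 3 + 1 = 4) = 4 (attained at k = 2)
  C[2][1] = min over k of (A[2][0] + B[0][1] = 8 + -3 = 5, A[2][1] + B[1][1] = -1 + 2 = 1, A[2][2] + B[2][1] = 3 + 1 = 4) = 1 (attained at k = 1)
  C[2][2] = min over k of (A[2][0] + B[0][2] = 8 + 4 = 12, A[2][1] + B[1][2] = -1 + 2 = 1, A[2][2] + B[2][2] = 3 + -2 = 1) = 1 (attained at k = 1)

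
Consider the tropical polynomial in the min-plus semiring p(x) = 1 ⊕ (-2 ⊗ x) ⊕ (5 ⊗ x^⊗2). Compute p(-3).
p(-3) = -5

A tropical monomial a ⊗ x^⊗i evaluates to a + i · x. Evaluating each term at x = -3:
  Term 0 contributes 1 + 0 · -3 = 1
  Term 1 contributes -2 + 1 · -3 = -5
  Term 2 contributes 5 + 2 · -3 = -1
p(-3) = ⊕ of these = min[1, -5, -1] = -5.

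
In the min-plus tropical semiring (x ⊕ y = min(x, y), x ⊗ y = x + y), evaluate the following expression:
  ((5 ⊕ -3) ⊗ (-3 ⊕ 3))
((5 ⊕ -3) ⊗ (-3 ⊕ 3)) = -6

Expand innermost to outermost. Recall ⊕ takes the minimum of its arguments and ⊗ takes their sum. Working out the expression ((5 ⊕ -3) ⊗ (-3 ⊕ 3)) gives -6.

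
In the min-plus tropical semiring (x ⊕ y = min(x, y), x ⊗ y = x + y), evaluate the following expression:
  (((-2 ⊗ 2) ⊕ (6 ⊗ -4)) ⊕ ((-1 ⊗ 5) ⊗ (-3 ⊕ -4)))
(((-2 ⊗ 2) ⊕ (6 ⊗ -4)) ⊕ ((-1 ⊗ 5) ⊗ (-3 ⊕ -4))) = 0

Expand innermost to outermost. Recall ⊕ takes the minimum of its arguments and ⊗ takes their sum. Working out the expression (((-2 ⊗ 2) ⊕ (6 ⊗ -4)) ⊕ ((-1 ⊗ 5) ⊗ (-3 ⊕ -4))) gives 0.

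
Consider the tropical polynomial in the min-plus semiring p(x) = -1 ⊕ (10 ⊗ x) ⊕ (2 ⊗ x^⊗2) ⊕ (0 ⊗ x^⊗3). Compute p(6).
p(6) = -1

A tropical monomial a ⊗ x^⊗i evaluates to a + i · x. Evaluating each term at x = 6:
  Term 0 contributes -1 + 0 · 6 = -1
  Term 1 contributes 10 + 1 · 6 = 16
  Term 2 contributes 2 + 2 · 6 = 14
  Term 3 contributes 0 + 3 · 6 = 18
p(6) = ⊕ of these = min[-1, 16, 14, 18] = -1.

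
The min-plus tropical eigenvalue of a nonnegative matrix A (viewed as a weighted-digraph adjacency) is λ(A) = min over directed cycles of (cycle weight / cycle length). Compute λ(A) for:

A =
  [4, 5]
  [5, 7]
λ(A) = 4

Enumerate directed cycles and compute their means (weight / length). Sample:
  cycle 0 → 0: weight = 4, length = 1, mean = 4/1 ≈ 4.000
  cycle 1 → 1: weight = 7, length = 1, mean = 7/1 ≈ 7.000
  cycle 0 → 1 → 0: weight = 10, length = 2, mean = 10/2 ≈ 5.000
  cycle 1 → 0 → 1: weight = 10, length = 2, mean = 10/2 ≈ 5.000
Minimum mean = 4.000, attained e.g. along the cycle 0 → 0 with weight 4 and length 1. So λ(A) = 4/1 = 4.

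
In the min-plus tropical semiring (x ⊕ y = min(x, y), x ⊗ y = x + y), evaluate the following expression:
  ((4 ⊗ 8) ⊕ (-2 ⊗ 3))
((4 ⊗ 8) ⊕ (-2 ⊗ 3)) = 1

Expand innermost to outermost. Recall ⊕ takes the minimum of its arguments and ⊗ takes their sum. Working out the expression ((4 ⊗ 8) ⊕ (-2 ⊗ 3)) gives 1.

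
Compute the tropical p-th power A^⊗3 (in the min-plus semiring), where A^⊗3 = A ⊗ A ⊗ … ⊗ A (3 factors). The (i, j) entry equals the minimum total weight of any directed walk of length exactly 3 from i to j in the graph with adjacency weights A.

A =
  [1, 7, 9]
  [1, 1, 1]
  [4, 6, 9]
A^⊗3 =
  [3, 9, 9]
  [3, 3, 3]
  [6, 8, 8]

Each entry (A^⊗3)_ij equals the minimum over all length-3 walks i = v_0 → v_1 → … → v_3 = j of Σ_t A[v_t][v_{t+1}]. For example, for (i, j) = (0, 2) we minimise over 9 possible intermediate vertex sequences; the minimum is 9, attained along the walk 0 → 0 → 1 → 2.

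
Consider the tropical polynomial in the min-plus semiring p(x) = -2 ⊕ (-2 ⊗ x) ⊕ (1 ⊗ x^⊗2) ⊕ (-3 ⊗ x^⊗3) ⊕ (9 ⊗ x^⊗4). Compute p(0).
p(0) = -3

A tropical monomial a ⊗ x^⊗i evaluates to a + i · x. Evaluating each term at x = 0:
  Term 0 contributes -2 + 0 · 0 = -2
  Term 1 contributes -2 + 1 · 0 = -2
  Term 2 contributes 1 + 2 · 0 = 1
  Term 3 contributes -3 + 3 · 0 = -3
  Term 4 contributes 9 + 4 · 0 = 9
p(0) = ⊕ of these = min[-2, -2, 1, -3, 9] = -3.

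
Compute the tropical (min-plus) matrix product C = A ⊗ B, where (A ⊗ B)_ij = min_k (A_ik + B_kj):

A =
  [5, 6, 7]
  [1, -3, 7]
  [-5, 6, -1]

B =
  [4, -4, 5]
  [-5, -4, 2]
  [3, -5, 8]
A ⊗ B =
  [1, 1, 8]
  [-8, -7, -1]
  [-1, -9, 0]

Apply the min-plus product entry-by-entry:
  C[0][0] = min over k of (A[0][0] + B[0][0] = 5 + 4 = 9, A[0][1] + B[1][0] = 6 + -5 = 1, A[0][2] + B[2][0] = 7 + 3 = 10) = 1 (attained at k = 1)
  C[0][1] = min over k of (A[0][0] + B[0][1] = 5 + -4 = 1, A[0][1] + B[1][1] = 6 + -4 = 2, A[0][2] + B[2][1] = 7 + -5 = 2) = 1 (attained at k = 0)
  C[0][2] = min over k of (A[0][0] + B[0][2] = 5 + 5 = 10, A[0][1] + B[1][2] = 6 + 2 = 8, A[0][2] + B[2][2] = 7 + 8 = 15) = 8 (attained at k = 1)
  C[1][0] = min over k of (A[1][0] + B[0][0] = 1 + 4 = 5, A[1][1] + B[1][0] = -3 + -5 = -8, A[1][2] + B[2][0] = 7 + 3 = 10) = -8 (attained at k = 1)
  C[1][1] = min over k of (A[1][0] + B[0][1] = 1 + -4 = -3, A[1][1] + B[1][1] = -3 + -4 = -7, A[1][2] + B[2][1] = 7 + -5 = 2) = -7 (attained at k = 1)
  C[1][2] = min over k of (A[1][0] + B[0][2] = 1 + 5 = 6, A[1][1] + B[1][2] = -3 + 2 = -1, A[1][2] + B[2][2] = 7 + 8 = 15) = -1 (attained at k = 1)
  C[2][0] = min over k of (A[2][0] + B[0][0] = -5 + 4 = -1, A[2][1] + B[1][0] = 6 + -5 = 1, A[2][2] + B[2][0] = -1 + 3 = 2) = -1 (attained at k = 0)
  C[2][1] = min over k of (A[2][0] + B[0][1] = -5 + -4 = -9, A[2][1] + B[1][1] = 6 + -4 = 2, A[2][2] + B[2][1] = -1 + -5 = -6) = -9 (attained at k = 0)
  C[2][2] = min over k of (A[2][0] + B[0][2] = -5 + 5 = 0, A[2][1] + B[1][2] = 6 + 2 = 8, A[2][2] + B[2][2] = -1 + 8 = 7) = 0 (attained at k = 0)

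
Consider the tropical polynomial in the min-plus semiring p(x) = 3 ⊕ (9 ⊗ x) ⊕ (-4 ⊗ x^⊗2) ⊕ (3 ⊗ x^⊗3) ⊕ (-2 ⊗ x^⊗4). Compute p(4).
p(4) = 3

A tropical monomial a ⊗ x^⊗i evaluates to a + i · x. Evaluating each term at x = 4:
  Term 0 contributes 3 + 0 · 4 = 3
  Term 1 contributes 9 + 1 · 4 = 13
  Term 2 contributes -4 + 2 · 4 = 4
  Term 3 contributes 3 + 3 · 4 = 15
  Term 4 contributes -2 + 4 · 4 = 14
p(4) = ⊕ of these = min[3, 13, 4, 15, 14] = 3.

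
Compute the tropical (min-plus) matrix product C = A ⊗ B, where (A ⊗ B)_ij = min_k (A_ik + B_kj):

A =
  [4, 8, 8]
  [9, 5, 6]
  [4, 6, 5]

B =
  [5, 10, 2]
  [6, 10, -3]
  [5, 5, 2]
A ⊗ B =
  [9, 13, 5]
  [11, 11, 2]
  [9, 10, 3]

Apply the min-plus product entry-by-entry:
  C[0][0] = min over k of (A[0][0] + B[0][0] = 4 + 5 = 9, A[0][1] + B[1][0] = 8 + 6 = 14, A[0][2] + B[2][0] = 8 + 5 = 13) = 9 (attained at k = 0)
  C[0][1] = min over k of (A[0][0] + B[0][1] = 4 + 10 = 14, A[0][1] + B[1][1] = 8 + 10 = 18, A[0][2] + B[2][1] = 8 + 5 = 13) = 13 (attained at k = 2)
  C[0][2] = min over k of (A[0][0] + B[0][2] = 4 + 2 = 6, A[0][1] + B[1][2] = 8 + -3 = 5, A[0][2] + B[2][2] = 8 + 2 = 10) = 5 (attained at k = 1)
  C[1][0] = min over k of (A[1][0] + B[0][0] = 9 + 5 = 14, A[1][1] + B[1][0] = 5 + 6 = 11, A[1][2] + B[2][0] = 6 + 5 = 11) = 11 (attained at k = 1)
  C[1][1] = min over k of (A[1][0] + B[0][1] = 9 + 10 = 19, A[1][1] + B[1][1] = 5 + 10 = 15, A[1][2] + B[2][1] = 6 + 5 = 11) = 11 (attained at k = 2)
  C[1][2] = min over k of (A[1][0] + B[0][2] = 9 + 2 = 11, A[1][1] + B[1][2] = 5 + -3 = 2, A[1][2] + B[2][2] = 6 + 2 = 8) = 2 (attained at k = 1)
  C[2][0] = min over k of (A[2][0] + B[0][0] = 4 + 5 = 9, A[2][1] + B[1][0] = 6 + 6 = 12, A[2][2] + B[2][0] = 5 + 5 = 10) = 9 (attained at k = 0)
  C[2][1] = min over k of (A[2][0] + B[0][1] = 4 + 10 = 14, A[2][1] + B[1][1] = 6 + 10 = 16, A[2][2] + B[2][1] = 5 + 5 = 10) = 10 (attained at k = 2)
  C[2][2] = min over k of (A[2][0] + B[0][2] = 4 + 2 = 6, A[2][1] + B[1][2] = 6 + -3 = 3, A[2][2] + B[2][2] = 5 + 2 = 7) = 3 (attained at k = 1)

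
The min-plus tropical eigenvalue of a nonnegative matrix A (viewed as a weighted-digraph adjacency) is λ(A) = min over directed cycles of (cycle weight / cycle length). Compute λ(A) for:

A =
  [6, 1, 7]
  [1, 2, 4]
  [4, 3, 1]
λ(A) = 1

Enumerate directed cycles and compute their means (weight / length). Sample:
  cycle 0 → 0: weight = 6, length = 1, mean = 6/1 ≈ 6.000
  cycle 1 → 1: weight = 2, length = 1, mean = 2/1 ≈ 2.000
  cycle 2 → 2: weight = 1, length = 1, mean = 1/1 ≈ 1.000
  cycle 0 → 1 → 0: weight = 2, length = 2, mean = 2/2 ≈ 1.000
  cycle 0 → 2 → 0: weight = 11, length = 2, mean = 11/2 ≈ 5.500
  cycle 1 → 0 → 1: weight = 2, length = 2, mean = 2/2 ≈ 1.000
Minimum mean = 1.000, attained e.g. along the cycle 2 → 2 with weight 1 and length 1. So λ(A) = 1/1 = 1.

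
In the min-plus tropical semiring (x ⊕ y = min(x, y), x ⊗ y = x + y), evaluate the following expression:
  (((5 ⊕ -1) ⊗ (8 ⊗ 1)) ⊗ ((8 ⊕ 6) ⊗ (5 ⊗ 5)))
(((5 ⊕ -1) ⊗ (8 ⊗ 1)) ⊗ ((8 ⊕ 6) ⊗ (5 ⊗ 5))) = 24

Expand innermost to outermost. Recall ⊕ takes the minimum of its arguments and ⊗ takes their sum. Working out the expression (((5 ⊕ -1) ⊗ (8 ⊗ 1)) ⊗ ((8 ⊕ 6) ⊗ (5 ⊗ 5))) gives 24.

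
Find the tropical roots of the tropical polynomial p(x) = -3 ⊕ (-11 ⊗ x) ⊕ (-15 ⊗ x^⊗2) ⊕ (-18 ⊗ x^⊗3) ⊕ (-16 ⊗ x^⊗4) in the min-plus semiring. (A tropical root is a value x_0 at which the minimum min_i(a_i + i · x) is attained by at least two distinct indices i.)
Roots: {-2, 3, 4, 8}

Each tropical root is a break point of the lower envelope of the lines y = a_i + i · x (there are 5 lines, with slopes 0, 1, ..., 4). Only the lines that attain the minimum somewhere contribute to roots; other lines are dominated. Here the surviving (envelope) indices are i = 4, i = 3, i = 2, i = 1, i = 0.
Intersections between consecutive envelope lines give the roots: for adjacent envelope indices i < j the intersection is x = (a_i − a_j) / (j − i). Reading off the sorted break points: {-2, 3, 4, 8}.
Verification: at each break x_0, at least two indices attain the minimum of min_i(a_i + i · x_0).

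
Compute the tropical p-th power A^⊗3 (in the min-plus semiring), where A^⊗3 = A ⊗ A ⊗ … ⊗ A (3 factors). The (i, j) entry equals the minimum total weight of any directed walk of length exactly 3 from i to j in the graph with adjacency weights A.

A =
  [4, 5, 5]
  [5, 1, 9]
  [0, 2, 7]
A^⊗3 =
  [9, 7, 10]
  [7, 3, 11]
  [5, 4, 9]

Each entry (A^⊗3)_ij equals the minimum over all length-3 walks i = v_0 → v_1 → … → v_3 = j of Σ_t A[v_t][v_{t+1}]. For example, for (i, j) = (0, 2) we minimise over 9 possible intermediate vertex sequences; the minimum is 10, attained along the walk 0 → 2 → 0 → 2.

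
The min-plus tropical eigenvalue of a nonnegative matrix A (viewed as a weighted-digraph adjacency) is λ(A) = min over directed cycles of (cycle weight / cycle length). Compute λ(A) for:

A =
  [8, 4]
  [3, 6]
λ(A) = 7/2

Enumerate directed cycles and compute their means (weight / length). Sample:
  cycle 0 → 0: weight = 8, length = 1, mean = 8/1 ≈ 8.000
  cycle 1 → 1: weight = 6, length = 1, mean = 6/1 ≈ 6.000
  cycle 0 → 1 → 0: weight = 7, length = 2, mean = 7/2 ≈ 3.500
  cycle 1 → 0 → 1: weight = 7, length = 2, mean = 7/2 ≈ 3.500
Minimum mean = 3.500, attained e.g. along the cycle 0 → 1 → 0 with weight 7 and length 2. So λ(A) = 7/2 = 7/2.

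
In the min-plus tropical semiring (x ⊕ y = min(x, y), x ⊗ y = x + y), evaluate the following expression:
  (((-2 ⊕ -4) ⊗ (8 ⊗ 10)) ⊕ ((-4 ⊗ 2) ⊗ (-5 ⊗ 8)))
(((-2 ⊕ -4) ⊗ (8 ⊗ 10)) ⊕ ((-4 ⊗ 2) ⊗ (-5 ⊗ 8))) = 1

Expand innermost to outermost. Recall ⊕ takes the minimum of its arguments and ⊗ takes their sum. Working out the expression (((-2 ⊕ -4) ⊗ (8 ⊗ 10)) ⊕ ((-4 ⊗ 2) ⊗ (-5 ⊗ 8))) gives 1.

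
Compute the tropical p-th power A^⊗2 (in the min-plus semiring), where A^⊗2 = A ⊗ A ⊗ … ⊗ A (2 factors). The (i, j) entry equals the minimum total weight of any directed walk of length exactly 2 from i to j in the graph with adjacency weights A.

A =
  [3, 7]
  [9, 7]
A^⊗2 =
  [6, 10]
  [12, 14]

Each entry (A^⊗2)_ij equals the minimum over all length-2 walks i = v_0 → v_1 → … → v_2 = j of Σ_t A[v_t][v_{t+1}]. For example, for (i, j) = (0, 1) we minimise over 2 possible intermediate vertex sequences; the minimum is 10, attained along the walk 0 → 0 → 1.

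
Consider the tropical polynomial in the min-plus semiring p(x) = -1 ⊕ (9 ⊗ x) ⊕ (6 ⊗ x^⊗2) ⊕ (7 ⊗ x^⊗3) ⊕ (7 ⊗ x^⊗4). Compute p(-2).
p(-2) = -1

A tropical monomial a ⊗ x^⊗i evaluates to a + i · x. Evaluating each term at x = -2:
  Term 0 contributes -1 + 0 · -2 = -1
  Term 1 contributes 9 + 1 · -2 = 7
  Term 2 contributes 6 + 2 · -2 = 2
  Term 3 contributes 7 + 3 · -2 = 1
  Term 4 contributes 7 + 4 · -2 = -1
p(-2) = ⊕ of these = min[-1, 7, 2, 1, -1] = -1.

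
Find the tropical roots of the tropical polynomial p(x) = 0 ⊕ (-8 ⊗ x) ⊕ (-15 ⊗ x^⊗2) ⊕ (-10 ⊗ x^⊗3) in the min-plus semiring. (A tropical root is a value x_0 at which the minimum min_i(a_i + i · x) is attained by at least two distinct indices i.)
Roots: {-5, 7, 8}

Each tropical root is a break point of the lower envelope of the lines y = a_i + i · x (there are 4 lines, with slopes 0, 1, ..., 3). Only the lines that attain the minimum somewhere contribute to roots; other lines are dominated. Here the surviving (envelope) indices are i = 3, i = 2, i = 1, i = 0.
Intersections between consecutive envelope lines give the roots: for adjacent envelope indices i < j the intersection is x = (a_i − a_j) / (j − i). Reading off the sorted break points: {-5, 7, 8}.
Verification: at each break x_0, at least two indices attain the minimum of min_i(a_i + i · x_0).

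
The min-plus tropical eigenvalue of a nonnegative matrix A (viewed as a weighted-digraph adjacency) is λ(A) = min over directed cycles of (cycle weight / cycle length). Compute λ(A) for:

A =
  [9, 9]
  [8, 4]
λ(A) = 4

Enumerate directed cycles and compute their means (weight / length). Sample:
  cycle 0 → 0: weight = 9, length = 1, mean = 9/1 ≈ 9.000
  cycle 1 → 1: weight = 4, length = 1, mean = 4/1 ≈ 4.000
  cycle 0 → 1 → 0: weight = 17, length = 2, mean = 17/2 ≈ 8.500
  cycle 1 → 0 → 1: weight = 17, length = 2, mean = 17/2 ≈ 8.500
Minimum mean = 4.000, attained e.g. along the cycle 1 → 1 with weight 4 and length 1. So λ(A) = 4/1 = 4.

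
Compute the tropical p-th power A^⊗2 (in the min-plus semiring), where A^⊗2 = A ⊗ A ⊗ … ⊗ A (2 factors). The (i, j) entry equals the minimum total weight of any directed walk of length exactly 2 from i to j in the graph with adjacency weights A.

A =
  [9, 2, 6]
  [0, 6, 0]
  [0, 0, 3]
A^⊗2 =
  [2, 6, 2]
  [0, 0, 3]
  [0, 2, 0]

Each entry (A^⊗2)_ij equals the minimum over all length-2 walks i = v_0 → v_1 → … → v_2 = j of Σ_t A[v_t][v_{t+1}]. For example, for (i, j) = (0, 2) we minimise over 3 possible intermediate vertex sequences; the minimum is 2, attained along the walk 0 → 1 → 2.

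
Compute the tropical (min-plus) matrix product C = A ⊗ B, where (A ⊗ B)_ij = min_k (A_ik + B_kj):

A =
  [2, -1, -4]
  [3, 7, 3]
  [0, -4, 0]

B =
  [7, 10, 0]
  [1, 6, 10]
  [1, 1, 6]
A ⊗ B =
  [-3, -3, 2]
  [4, 4, 3]
  [-3, 1, 0]

Apply the min-plus product entry-by-entry:
  C[0][0] = min over k of (A[0][0] + B[0][0] = 2 + 7 = 9, A[0][1] + B[1][0] = -1 + 1 = 0, A[0][2] + B[2][0] = -4 + 1 = -3) = -3 (attained at k = 2)
  C[0][1] = min over k of (A[0][0] + B[0][1] = 2 + 10 = 12, A[0][1] + B[1][1] = -1 + 6 = 5, A[0][2] + B[2][1] = -4 + 1 = -3) = -3 (attained at k = 2)
  C[0][2] = min over k of (A[0][0] + B[0][2] = 2 + 0 = 2, A[0][1] + B[1][2] = -1 + 10 = 9, A[0][2] + B[2][2] = -4 + 6 = 2) = 2 (attained at k = 0)
  C[1][0] = min over k of (A[1][0] + B[0][0] = 3 + 7 = 10, A[1][1] + B[1][0] = 7 + 1 = 8, A[1][2] + B[2][0] = 3 + 1 = 4) = 4 (attained at k = 2)
  C[1][1] = min over k of (A[1][0] + B[0][1] = 3 + 10 = 13, A[1][1] + B[1][1] = 7 + 6 = 13, A[1][2] + B[2][1] = 3 + 1 = 4) = 4 (attained at k = 2)
  C[1][2] = min over k of (A[1][0] + B[0][2] = 3 + 0 = 3, A[1][1] + B[1][2] = 7 + 10 = 17, A[1][2] + B[2][2] = 3 + 6 = 9) = 3 (attained at k = 0)
  C[2][0] = min over k of (A[2][0] + B[0][0] = 0 + 7 = 7, A[2][1] + B[1][0] = -4 + 1 = -3, A[2][2] + B[2][0] = 0 + 1 = 1) = -3 (attained at k = 1)
  C[2][1] = min over k of (A[2][0] + B[0][1] = 0 + 10 = 10, A[2][1] + B[1][1] = -4 + 6 = 2, A[2][2] + B[2][1] = 0 + 1 = 1) = 1 (attained at k = 2)
  C[2][2] = min over k of (A[2][0] + B[0][2] = 0 + 0 = 0, A[2][1] + B[1][2] = -4 + 10 = 6, A[2][2] + B[2][2] = 0 + 6 = 6) = 0 (attained at k = 0)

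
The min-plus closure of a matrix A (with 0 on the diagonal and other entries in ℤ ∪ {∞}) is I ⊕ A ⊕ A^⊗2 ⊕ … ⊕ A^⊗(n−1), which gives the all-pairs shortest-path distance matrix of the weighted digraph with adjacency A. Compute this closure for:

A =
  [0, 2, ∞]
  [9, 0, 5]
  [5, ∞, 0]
Closure =
  [0, 2, 7]
  [9, 0, 5]
  [5, 7, 0]

This is the Floyd-Warshall all-pairs shortest-path computation. For each intermediate vertex k = 0, 1, …, 2, update dist[i][j] ← min(dist[i][j], dist[i][k] + dist[k][j]). The final matrix gives, for each (i, j), the minimum total weight of any directed path from i to j (possibly empty when i = j).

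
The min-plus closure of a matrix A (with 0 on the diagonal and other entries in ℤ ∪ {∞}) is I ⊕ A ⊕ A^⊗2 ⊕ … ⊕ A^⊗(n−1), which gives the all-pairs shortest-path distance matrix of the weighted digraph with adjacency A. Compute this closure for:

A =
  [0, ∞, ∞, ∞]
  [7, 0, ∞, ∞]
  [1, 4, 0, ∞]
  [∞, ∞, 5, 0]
Closure =
  [0, ∞, ∞, ∞]
  [7, 0, ∞, ∞]
  [1, 4, 0, ∞]
  [6, 9, 5, 0]

This is the Floyd-Warshall all-pairs shortest-path computation. For each intermediate vertex k = 0, 1, …, 3, update dist[i][j] ← min(dist[i][j], dist[i][k] + dist[k][j]). The final matrix gives, for each (i, j), the minimum total weight of any directed path from i to j (possibly empty when i = j).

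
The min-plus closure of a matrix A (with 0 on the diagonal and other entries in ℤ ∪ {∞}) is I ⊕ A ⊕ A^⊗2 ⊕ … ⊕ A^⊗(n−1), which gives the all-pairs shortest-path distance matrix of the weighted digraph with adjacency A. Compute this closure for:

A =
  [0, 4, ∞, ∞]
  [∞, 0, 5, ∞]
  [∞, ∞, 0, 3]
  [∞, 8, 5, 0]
Closure =
  [0, 4, 9, 12]
  [∞, 0, 5, 8]
  [∞, 11, 0, 3]
  [∞, 8, 5, 0]

This is the Floyd-Warshall all-pairs shortest-path computation. For each intermediate vertex k = 0, 1, …, 3, update dist[i][j] ← min(dist[i][j], dist[i][k] + dist[k][j]). The final matrix gives, for each (i, j), the minimum total weight of any directed path from i to j (possibly empty when i = j).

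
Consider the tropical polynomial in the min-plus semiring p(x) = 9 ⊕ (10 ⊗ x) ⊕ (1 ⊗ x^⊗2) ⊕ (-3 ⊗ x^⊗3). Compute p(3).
p(3) = 6

A tropical monomial a ⊗ x^⊗i evaluates to a + i · x. Evaluating each term at x = 3:
  Term 0 contributes 9 + 0 · 3 = 9
  Term 1 contributes 10 + 1 · 3 = 13
  Term 2 contributes 1 + 2 · 3 = 7
  Term 3 contributes -3 + 3 · 3 = 6
p(3) = ⊕ of these = min[9, 13, 7, 6] = 6.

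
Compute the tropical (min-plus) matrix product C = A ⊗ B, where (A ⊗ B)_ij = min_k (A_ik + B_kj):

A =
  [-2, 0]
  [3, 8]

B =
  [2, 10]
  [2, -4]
A ⊗ B =
  [0, -4]
  [5, 4]

Apply the min-plus product entry-by-entry:
  C[0][0] = min over k of (A[0][0] + B[0][0] = -2 + 2 = 0, A[0][1] + B[1][0] = 0 + 2 = 2) = 0 (attained at k = 0)
  C[0][1] = min over k of (A[0][0] + B[0][1] = -2 + 10 = 8, A[0][1] + B[1][1] = 0 + -4 = -4) = -4 (attained at k = 1)
  C[1][0] = min over k of (A[1][0] + B[0][0] = 3 + 2 = 5, A[1][1] + B[1][0] = 8 + 2 = 10) = 5 (attained at k = 0)
  C[1][1] = min over k of (A[1][0] + B[0][1] = 3 + 10 = 13, A[1][1] + B[1][1] = 8 + -4 = 4) = 4 (attained at k = 1)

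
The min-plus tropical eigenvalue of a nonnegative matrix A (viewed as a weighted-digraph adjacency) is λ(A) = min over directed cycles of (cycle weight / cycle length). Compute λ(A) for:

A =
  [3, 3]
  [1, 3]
λ(A) = 2

Enumerate directed cycles and compute their means (weight / length). Sample:
  cycle 0 → 0: weight = 3, length = 1, mean = 3/1 ≈ 3.000
  cycle 1 → 1: weight = 3, length = 1, mean = 3/1 ≈ 3.000
  cycle 0 → 1 → 0: weight = 4, length = 2, mean = 4/2 ≈ 2.000
  cycle 1 → 0 → 1: weight = 4, length = 2, mean = 4/2 ≈ 2.000
Minimum mean = 2.000, attained e.g. along the cycle 0 → 1 → 0 with weight 4 and length 2. So λ(A) = 4/2 = 2.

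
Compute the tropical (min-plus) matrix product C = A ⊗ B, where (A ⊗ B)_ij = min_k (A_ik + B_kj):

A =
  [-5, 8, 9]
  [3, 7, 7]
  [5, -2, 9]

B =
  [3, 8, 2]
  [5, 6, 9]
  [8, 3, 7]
A ⊗ B =
  [-2, 3, -3]
  [6, 10, 5]
  [3, 4, 7]

Apply the min-plus product entry-by-entry:
  C[0][0] = min over k of (A[0][0] + B[0][0] = -5 + 3 = -2, A[0][1] + B[1][0] = 8 + 5 = 13, A[0][2] + B[2][0] = 9 + 8 = 17) = -2 (attained at k = 0)
  C[0][1] = min over k of (A[0][0] + B[0][1] = -5 + 8 = 3, A[0][1] + B[1][1] = 8 + 6 = 14, A[0][2] + B[2][1] = 9 + 3 = 12) = 3 (attained at k = 0)
  C[0][2] = min over k of (A[0][0] + B[0][2] = -5 + 2 = -3, A[0][1] + B[1][2] = 8 + 9 = 17, A[0][2] + B[2][2] = 9 + 7 = 16) = -3 (attained at k = 0)
  C[1][0] = min over k of (A[1][0] + B[0][0] = 3 + 3 = 6, A[1][1] + B[1][0] = 7 + 5 = 12, A[1][2] + B[2][0] = 7 + 8 = 15) = 6 (attained at k = 0)
  C[1][1] = min over k of (A[1][0] + B[0][1] = 3 + 8 = 11, A[1][1] + B[1][1] = 7 + 6 = 13, A[1][2] + B[2][1] = 7 + 3 = 10) = 10 (attained at k = 2)
  C[1][2] = min over k of (A[1][0] + B[0][2] = 3 + 2 = 5, A[1][1] + B[1][2] = 7 + 9 = 16, A[1][2] + B[2][2] = 7 + 7 = 14) = 5 (attained at k = 0)
  C[2][0] = min over k of (A[2][0] + B[0][0] = 5 + 3 = 8, A[2][1] + B[1][0] = -2 + 5 = 3, A[2][2] + B[2][0] = 9 + 8 = 17) = 3 (attained at k = 1)
  C[2][1] = min over k of (A[2][0] + B[0][1] = 5 + 8 = 13, A[2][1] + B[1][1] = -2 + 6 = 4, A[2][2] + B[2][1] = 9 + 3 = 12) = 4 (attained at k = 1)
  C[2][2] = min over k of (A[2][0] + B[0][2] = 5 + 2 = 7, A[2][1] + B[1][2] = -2 + 9 = 7, A[2][2] + B[2][2] = 9 + 7 = 16) = 7 (attained at k = 0)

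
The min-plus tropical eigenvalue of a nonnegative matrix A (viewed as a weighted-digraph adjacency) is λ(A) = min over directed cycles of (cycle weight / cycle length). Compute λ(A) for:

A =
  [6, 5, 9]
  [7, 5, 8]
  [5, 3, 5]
λ(A) = 5

Enumerate directed cycles and compute their means (weight / length). Sample:
  cycle 0 → 0: weight = 6, length = 1, mean = 6/1 ≈ 6.000
  cycle 1 → 1: weight = 5, length = 1, mean = 5/1 ≈ 5.000
  cycle 2 → 2: weight = 5, length = 1, mean = 5/1 ≈ 5.000
  cycle 0 → 1 → 0: weight = 12, length = 2, mean = 12/2 ≈ 6.000
  cycle 0 → 2 → 0: weight = 14, length = 2, mean = 14/2 ≈ 7.000
  cycle 1 → 0 → 1: weight = 12, length = 2, mean = 12/2 ≈ 6.000
Minimum mean = 5.000, attained e.g. along the cycle 1 → 1 with weight 5 and length 1. So λ(A) = 5/1 = 5.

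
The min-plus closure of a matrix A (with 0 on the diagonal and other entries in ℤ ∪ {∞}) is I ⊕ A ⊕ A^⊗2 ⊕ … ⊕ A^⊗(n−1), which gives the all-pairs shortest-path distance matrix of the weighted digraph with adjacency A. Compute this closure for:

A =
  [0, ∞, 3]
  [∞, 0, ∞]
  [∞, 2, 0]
Closure =
  [0, 5, 3]
  [∞, 0, ∞]
  [∞, 2, 0]

This is the Floyd-Warshall all-pairs shortest-path computation. For each intermediate vertex k = 0, 1, …, 2, update dist[i][j] ← min(dist[i][j], dist[i][k] + dist[k][j]). The final matrix gives, for each (i, j), the minimum total weight of any directed path from i to j (possibly empty when i = j).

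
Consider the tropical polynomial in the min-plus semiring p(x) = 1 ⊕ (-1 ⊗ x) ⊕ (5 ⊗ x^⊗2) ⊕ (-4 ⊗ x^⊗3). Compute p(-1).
p(-1) = -7

A tropical monomial a ⊗ x^⊗i evaluates to a + i · x. Evaluating each term at x = -1:
  Term 0 contributes 1 + 0 · -1 = 1
  Term 1 contributes -1 + 1 · -1 = -2
  Term 2 contributes 5 + 2 · -1 = 3
  Term 3 contributes -4 + 3 · -1 = -7
p(-1) = ⊕ of these = min[1, -2, 3, -7] = -7.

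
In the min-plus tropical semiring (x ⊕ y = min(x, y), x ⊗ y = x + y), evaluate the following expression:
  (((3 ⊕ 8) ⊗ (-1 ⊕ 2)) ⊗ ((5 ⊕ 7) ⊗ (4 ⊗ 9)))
(((3 ⊕ 8) ⊗ (-1 ⊕ 2)) ⊗ ((5 ⊕ 7) ⊗ (4 ⊗ 9))) = 20

Expand innermost to outermost. Recall ⊕ takes the minimum of its arguments and ⊗ takes their sum. Working out the expression (((3 ⊕ 8) ⊗ (-1 ⊕ 2)) ⊗ ((5 ⊕ 7) ⊗ (4 ⊗ 9))) gives 20.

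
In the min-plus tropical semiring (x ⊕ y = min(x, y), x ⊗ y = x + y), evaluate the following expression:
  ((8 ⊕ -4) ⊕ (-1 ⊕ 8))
((8 ⊕ -4) ⊕ (-1 ⊕ 8)) = -4

Expand innermost to outermost. Recall ⊕ takes the minimum of its arguments and ⊗ takes their sum. Working out the expression ((8 ⊕ -4) ⊕ (-1 ⊕ 8)) gives -4.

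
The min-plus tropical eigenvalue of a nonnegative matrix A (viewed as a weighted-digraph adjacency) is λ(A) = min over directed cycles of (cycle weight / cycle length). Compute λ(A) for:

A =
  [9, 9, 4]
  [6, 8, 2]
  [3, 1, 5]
λ(A) = 3/2

Enumerate directed cycles and compute their means (weight / length). Sample:
  cycle 0 → 0: weight = 9, length = 1, mean = 9/1 ≈ 9.000
  cycle 1 → 1: weight = 8, length = 1, mean = 8/1 ≈ 8.000
  cycle 2 → 2: weight = 5, length = 1, mean = 5/1 ≈ 5.000
  cycle 0 → 1 → 0: weight = 15, length = 2, mean = 15/2 ≈ 7.500
  cycle 0 → 2 → 0: weight = 7, length = 2, mean = 7/2 ≈ 3.500
  cycle 1 → 0 → 1: weight = 15, length = 2, mean = 15/2 ≈ 7.500
Minimum mean = 1.500, attained e.g. along the cycle 1 → 2 → 1 with weight 3 and length 2. So λ(A) = 3/2 = 3/2.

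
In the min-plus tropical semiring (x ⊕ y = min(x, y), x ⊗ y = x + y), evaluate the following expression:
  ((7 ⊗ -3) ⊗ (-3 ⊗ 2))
((7 ⊗ -3) ⊗ (-3 ⊗ 2)) = 3

Expand innermost to outermost. Recall ⊕ takes the minimum of its arguments and ⊗ takes their sum. Working out the expression ((7 ⊗ -3) ⊗ (-3 ⊗ 2)) gives 3.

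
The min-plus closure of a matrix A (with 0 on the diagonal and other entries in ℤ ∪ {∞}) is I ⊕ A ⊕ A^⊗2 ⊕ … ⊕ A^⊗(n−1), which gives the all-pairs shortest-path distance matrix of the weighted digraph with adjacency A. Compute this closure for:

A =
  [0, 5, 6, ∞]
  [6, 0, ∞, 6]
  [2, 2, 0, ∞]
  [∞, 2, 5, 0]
Closure =
  [0, 5, 6, 11]
  [6, 0, 11, 6]
  [2, 2, 0, 8]
  [7, 2, 5, 0]

This is the Floyd-Warshall all-pairs shortest-path computation. For each intermediate vertex k = 0, 1, …, 3, update dist[i][j] ← min(dist[i][j], dist[i][k] + dist[k][j]). The final matrix gives, for each (i, j), the minimum total weight of any directed path from i to j (possibly empty when i = j).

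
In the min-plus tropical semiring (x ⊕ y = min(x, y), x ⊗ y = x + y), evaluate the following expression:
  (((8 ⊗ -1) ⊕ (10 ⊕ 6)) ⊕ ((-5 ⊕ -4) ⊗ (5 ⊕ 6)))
(((8 ⊗ -1) ⊕ (10 ⊕ 6)) ⊕ ((-5 ⊕ -4) ⊗ (5 ⊕ 6))) = 0

Expand innermost to outermost. Recall ⊕ takes the minimum of its arguments and ⊗ takes their sum. Working out the expression (((8 ⊗ -1) ⊕ (10 ⊕ 6)) ⊕ ((-5 ⊕ -4) ⊗ (5 ⊕ 6))) gives 0.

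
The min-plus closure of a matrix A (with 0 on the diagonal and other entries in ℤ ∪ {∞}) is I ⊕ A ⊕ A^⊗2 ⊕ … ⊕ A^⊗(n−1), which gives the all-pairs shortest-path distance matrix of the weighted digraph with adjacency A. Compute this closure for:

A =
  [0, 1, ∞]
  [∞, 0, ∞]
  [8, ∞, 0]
Closure =
  [0, 1, ∞]
  [∞, 0, ∞]
  [8, 9, 0]

This is the Floyd-Warshall all-pairs shortest-path computation. For each intermediate vertex k = 0, 1, …, 2, update dist[i][j] ← min(dist[i][j], dist[i][k] + dist[k][j]). The final matrix gives, for each (i, j), the minimum total weight of any directed path from i to j (possibly empty when i = j).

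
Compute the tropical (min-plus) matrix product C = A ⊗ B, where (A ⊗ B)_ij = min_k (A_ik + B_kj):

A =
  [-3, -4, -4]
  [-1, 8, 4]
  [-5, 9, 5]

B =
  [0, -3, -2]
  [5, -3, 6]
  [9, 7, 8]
A ⊗ B =
  [-3, -7, -5]
  [-1, -4, -3]
  [-5, -8, -7]

Apply the min-plus product entry-by-entry:
  C[0][0] = min over k of (A[0][0] + B[0][0] = -3 + 0 = -3, A[0][1] + B[1][0] = -4 + 5 = 1, A[0][2] + B[2][0] = -4 + 9 = 5) = -3 (attained at k = 0)
  C[0][1] = min over k of (A[0][0] + B[0][1] = -3 + -3 = -6, A[0][1] + B[1][1] = -4 + -3 = -7, A[0][2] + B[2][1] = -4 + 7 = 3) = -7 (attained at k = 1)
  C[0][2] = min over k of (A[0][0] + B[0][2] = -3 + -2 = -5, A[0][1] + B[1][2] = -4 + 6 = 2, A[0][2] + B[2][2] = -4 + 8 = 4) = -5 (attained at k = 0)
  C[1][0] = min over k of (A[1][0] + B[0][0] = -1 + 0 = -1, A[1][1] + B[1][0] = 8 + 5 = 13, A[1][2] + B[2][0] = 4 + 9 = 13) = -1 (attained at k = 0)
  C[1][1] = min over k of (A[1][0] + B[0][1] = -1 + -3 = -4, A[1][1] + B[1][1] = 8 + -3 = 5, A[1][2] + B[2][1] = 4 + 7 = 11) = -4 (attained at k = 0)
  C[1][2] = min over k of (A[1][0] + B[0][2] = -1 + -2 = -3, A[1][1] + B[1][2] = 8 + 6 = 14, A[1][2] + B[2][2] = 4 + 8 = 12) = -3 (attained at k = 0)
  C[2][0] = min over k of (A[2][0] + B[0][0] = -5 + 0 = -5, A[2][1] + B[1][0] = 9 + 5 = 14, A[2][2] + B[2][0] = 5 + 9 = 14) = -5 (attained at k = 0)
  C[2][1] = min over k of (A[2][0] + B[0][1] = -5 + -3 = -8, A[2][1] + B[1][1] = 9 + -3 = 6, A[2][2] + B[2][1] = 5 + 7 = 12) = -8 (attained at k = 0)
  C[2][2] = min over k of (A[2][0] + B[0][2] = -5 + -2 = -7, A[2][1] + B[1][2] = 9 + 6 = 15, A[2][2] + B[2][2] = 5 + 8 = 13) = -7 (attained at k = 0)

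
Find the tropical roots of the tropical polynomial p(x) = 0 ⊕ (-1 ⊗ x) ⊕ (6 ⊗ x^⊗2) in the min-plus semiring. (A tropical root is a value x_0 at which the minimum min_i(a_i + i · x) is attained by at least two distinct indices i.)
Roots: {-7, 1}

Each tropical root is a break point of the lower envelope of the lines y = a_i + i · x (there are 3 lines, with slopes 0, 1, ..., 2). Only the lines that attain the minimum somewhere contribute to roots; other lines are dominated. Here the surviving (envelope) indices are i = 2, i = 1, i = 0.
Intersections between consecutive envelope lines give the roots: for adjacent envelope indices i < j the intersection is x = (a_i − a_j) / (j − i). Reading off the sorted break points: {-7, 1}.
Verification: at each break x_0, at least two indices attain the minimum of min_i(a_i + i · x_0).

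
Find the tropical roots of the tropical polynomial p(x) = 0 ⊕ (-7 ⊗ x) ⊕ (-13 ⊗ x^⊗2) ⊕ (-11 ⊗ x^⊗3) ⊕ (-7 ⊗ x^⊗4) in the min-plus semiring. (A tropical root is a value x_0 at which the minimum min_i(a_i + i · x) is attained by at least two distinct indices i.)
Roots: {-4, -2, 6, 7}

Each tropical root is a break point of the lower envelope of the lines y = a_i + i · x (there are 5 lines, with slopes 0, 1, ..., 4). Only the lines that attain the minimum somewhere contribute to roots; other lines are dominated. Here the surviving (envelope) indices are i = 4, i = 3, i = 2, i = 1, i = 0.
Intersections between consecutive envelope lines give the roots: for adjacent envelope indices i < j the intersection is x = (a_i − a_j) / (j − i). Reading off the sorted break points: {-4, -2, 6, 7}.
Verification: at each break x_0, at least two indices attain the minimum of min_i(a_i + i · x_0).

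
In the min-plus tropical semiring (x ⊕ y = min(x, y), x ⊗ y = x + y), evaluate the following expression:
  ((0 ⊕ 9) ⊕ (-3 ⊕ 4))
((0 ⊕ 9) ⊕ (-3 ⊕ 4)) = -3

Expand innermost to outermost. Recall ⊕ takes the minimum of its arguments and ⊗ takes their sum. Working out the expression ((0 ⊕ 9) ⊕ (-3 ⊕ 4)) gives -3.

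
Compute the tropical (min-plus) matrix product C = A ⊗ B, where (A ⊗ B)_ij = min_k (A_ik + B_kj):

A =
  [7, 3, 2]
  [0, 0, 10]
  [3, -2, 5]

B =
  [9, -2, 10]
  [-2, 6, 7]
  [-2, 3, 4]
A ⊗ B =
  [0, 5, 6]
  [-2, -2, 7]
  [-4, 1, 5]

Apply the min-plus product entry-by-entry:
  C[0][0] = min over k of (A[0][0] + B[0][0] = 7 + 9 = 16, A[0][1] + B[1][0] = 3 + -2 = 1, A[0][2] + B[2][0] = 2 + -2 = 0) = 0 (attained at k = 2)
  C[0][1] = min over k of (A[0][0] + B[0][1] = 7 + -2 = 5, A[0][1] + B[1][1] = 3 + 6 = 9, A[0][2] + B[2][1] = 2 + 3 = 5) = 5 (attained at k = 0)
  C[0][2] = min over k of (A[0][0] + B[0][2] = 7 + 10 = 17, A[0][1] + B[1][2] = 3 + 7 = 10, A[0][2] + B[2][2] = 2 + 4 = 6) = 6 (attained at k = 2)
  C[1][0] = min over k of (A[1][0] + B[0][0] = 0 + 9 = 9, A[1][1] + B[1][0] = 0 + -2 = -2, A[1][2] + B[2][0] = 10 + -2 = 8) = -2 (attained at k = 1)
  C[1][1] = min over k of (A[1][0] + B[0][1] = 0 + -2 = -2, A[1][1] + B[1][1] = 0 + 6 = 6, A[1][2] + B[2][1] = 10 + 3 = 13) = -2 (attained at k = 0)
  C[1][2] = min over k of (A[1][0] + B[0][2] = 0 + 10 = 10, A[1][1] + B[1][2] = 0 + 7 = 7, A[1][2] + B[2][2] = 10 + 4 = 14) = 7 (attained at k = 1)
  C[2][0] = min over k of (A[2][0] + B[0][0] = 3 + 9 = 12, A[2][1] + B[1][0] = -2 + -2 = -4, A[2][2] + B[2][0] = 5 + -2 = 3) = -4 (attained at k = 1)
  C[2][1] = min over k of (A[2][0] + B[0][1] = 3 + -2 = 1, A[2][1] + B[1][1] = -2 + 6 = 4, A[2][2] + B[2][1] = 5 + 3 = 8) = 1 (attained at k = 0)
  C[2][2] = min over k of (A[2][0] + B[0][2] = 3 + 10 = 13, A[2][1] + B[1][2] = -2 + 7 = 5, A[2][2] + B[2][2] = 5 + 4 = 9) = 5 (attained at k = 1)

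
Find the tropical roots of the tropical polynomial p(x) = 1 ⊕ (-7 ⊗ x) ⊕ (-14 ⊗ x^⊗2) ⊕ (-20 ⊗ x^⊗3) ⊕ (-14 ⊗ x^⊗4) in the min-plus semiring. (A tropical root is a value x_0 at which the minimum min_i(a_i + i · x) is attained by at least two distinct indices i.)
Roots: {-6, 6, 7, 8}

Each tropical root is a break point of the lower envelope of the lines y = a_i + i · x (there are 5 lines, with slopes 0, 1, ..., 4). Only the lines that attain the minimum somewhere contribute to roots; other lines are dominated. Here the surviving (envelope) indices are i = 4, i = 3, i = 2, i = 1, i = 0.
Intersections between consecutive envelope lines give the roots: for adjacent envelope indices i < j the intersection is x = (a_i − a_j) / (j − i). Reading off the sorted break points: {-6, 6, 7, 8}.
Verification: at each break x_0, at least two indices attain the minimum of min_i(a_i + i · x_0).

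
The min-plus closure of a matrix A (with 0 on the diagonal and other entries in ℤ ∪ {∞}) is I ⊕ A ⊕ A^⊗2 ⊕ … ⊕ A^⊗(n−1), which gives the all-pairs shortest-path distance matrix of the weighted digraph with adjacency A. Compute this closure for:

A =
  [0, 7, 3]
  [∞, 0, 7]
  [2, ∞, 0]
Closure =
  [0, 7, 3]
  [9, 0, 7]
  [2, 9, 0]

This is the Floyd-Warshall all-pairs shortest-path computation. For each intermediate vertex k = 0, 1, …, 2, update dist[i][j] ← min(dist[i][j], dist[i][k] + dist[k][j]). The final matrix gives, for each (i, j), the minimum total weight of any directed path from i to j (possibly empty when i = j).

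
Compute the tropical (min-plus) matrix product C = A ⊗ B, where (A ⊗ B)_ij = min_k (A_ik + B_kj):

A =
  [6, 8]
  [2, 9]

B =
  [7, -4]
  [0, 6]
A ⊗ B =
  [8, 2]
  [9, -2]

Apply the min-plus product entry-by-entry:
  C[0][0] = min over k of (A[0][0] + B[0][0] = 6 + 7 = 13, A[0][1] + B[1][0] = 8 + 0 = 8) = 8 (attained at k = 1)
  C[0][1] = min over k of (A[0][0] + B[0][1] = 6 + -4 = 2, A[0][1] + B[1][1] = 8 + 6 = 14) = 2 (attained at k = 0)
  C[1][0] = min over k of (A[1][0] + B[0][0] = 2 + 7 = 9, A[1][1] + B[1][0] = 9 + 0 = 9) = 9 (attained at k = 0)
  C[1][1] = min over k of (A[1][0] + B[0][1] = 2 + -4 = -2, A[1][1] + B[1][1] = 9 + 6 = 15) = -2 (attained at k = 0)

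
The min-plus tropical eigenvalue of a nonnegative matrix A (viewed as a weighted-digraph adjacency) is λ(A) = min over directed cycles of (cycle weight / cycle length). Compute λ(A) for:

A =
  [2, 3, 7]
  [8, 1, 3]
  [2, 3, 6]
λ(A) = 1

Enumerate directed cycles and compute their means (weight / length). Sample:
  cycle 0 → 0: weight = 2, length = 1, mean = 2/1 ≈ 2.000
  cycle 1 → 1: weight = 1, length = 1, mean = 1/1 ≈ 1.000
  cycle 2 → 2: weight = 6, length = 1, mean = 6/1 ≈ 6.000
  cycle 0 → 1 → 0: weight = 11, length = 2, mean = 11/2 ≈ 5.500
  cycle 0 → 2 → 0: weight = 9, length = 2, mean = 9/2 ≈ 4.500
  cycle 1 → 0 → 1: weight = 11, length = 2, mean = 11/2 ≈ 5.500
Minimum mean = 1.000, attained e.g. along the cycle 1 → 1 with weight 1 and length 1. So λ(A) = 1/1 = 1.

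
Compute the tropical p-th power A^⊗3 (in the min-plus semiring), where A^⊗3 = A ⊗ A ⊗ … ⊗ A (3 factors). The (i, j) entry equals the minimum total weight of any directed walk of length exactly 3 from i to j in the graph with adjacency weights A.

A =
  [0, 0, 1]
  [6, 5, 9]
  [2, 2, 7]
A^⊗3 =
  [0, 0, 1]
  [6, 6, 7]
  [2, 2, 3]

Each entry (A^⊗3)_ij equals the minimum over all length-3 walks i = v_0 → v_1 → … → v_3 = j of Σ_t A[v_t][v_{t+1}]. For example, for (i, j) = (0, 2) we minimise over 9 possible intermediate vertex sequences; the minimum is 1, attained along the walk 0 → 0 → 0 → 2.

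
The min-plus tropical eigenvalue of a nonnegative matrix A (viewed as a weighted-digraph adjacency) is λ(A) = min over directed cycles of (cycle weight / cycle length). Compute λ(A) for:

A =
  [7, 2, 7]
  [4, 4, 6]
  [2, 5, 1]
λ(A) = 1

Enumerate directed cycles and compute their means (weight / length). Sample:
  cycle 0 → 0: weight = 7, length = 1, mean = 7/1 ≈ 7.000
  cycle 1 → 1: weight = 4, length = 1, mean = 4/1 ≈ 4.000
  cycle 2 → 2: weight = 1, length = 1, mean = 1/1 ≈ 1.000
  cycle 0 → 1 → 0: weight = 6, length = 2, mean = 6/2 ≈ 3.000
  cycle 0 → 2 → 0: weight = 9, length = 2, mean = 9/2 ≈ 4.500
  cycle 1 → 0 → 1: weight = 6, length = 2, mean = 6/2 ≈ 3.000
Minimum mean = 1.000, attained e.g. along the cycle 2 → 2 with weight 1 and length 1. So λ(A) = 1/1 = 1.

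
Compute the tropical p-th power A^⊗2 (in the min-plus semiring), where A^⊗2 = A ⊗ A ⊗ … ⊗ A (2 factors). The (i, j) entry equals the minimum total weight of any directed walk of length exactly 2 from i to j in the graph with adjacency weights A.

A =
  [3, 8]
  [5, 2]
A^⊗2 =
  [6, 10]
  [7, 4]

Each entry (A^⊗2)_ij equals the minimum over all length-2 walks i = v_0 → v_1 → … → v_2 = j of Σ_t A[v_t][v_{t+1}]. For example, for (i, j) = (0, 1) we minimise over 2 possible intermediate vertex sequences; the minimum is 10, attained along the walk 0 → 1 → 1.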